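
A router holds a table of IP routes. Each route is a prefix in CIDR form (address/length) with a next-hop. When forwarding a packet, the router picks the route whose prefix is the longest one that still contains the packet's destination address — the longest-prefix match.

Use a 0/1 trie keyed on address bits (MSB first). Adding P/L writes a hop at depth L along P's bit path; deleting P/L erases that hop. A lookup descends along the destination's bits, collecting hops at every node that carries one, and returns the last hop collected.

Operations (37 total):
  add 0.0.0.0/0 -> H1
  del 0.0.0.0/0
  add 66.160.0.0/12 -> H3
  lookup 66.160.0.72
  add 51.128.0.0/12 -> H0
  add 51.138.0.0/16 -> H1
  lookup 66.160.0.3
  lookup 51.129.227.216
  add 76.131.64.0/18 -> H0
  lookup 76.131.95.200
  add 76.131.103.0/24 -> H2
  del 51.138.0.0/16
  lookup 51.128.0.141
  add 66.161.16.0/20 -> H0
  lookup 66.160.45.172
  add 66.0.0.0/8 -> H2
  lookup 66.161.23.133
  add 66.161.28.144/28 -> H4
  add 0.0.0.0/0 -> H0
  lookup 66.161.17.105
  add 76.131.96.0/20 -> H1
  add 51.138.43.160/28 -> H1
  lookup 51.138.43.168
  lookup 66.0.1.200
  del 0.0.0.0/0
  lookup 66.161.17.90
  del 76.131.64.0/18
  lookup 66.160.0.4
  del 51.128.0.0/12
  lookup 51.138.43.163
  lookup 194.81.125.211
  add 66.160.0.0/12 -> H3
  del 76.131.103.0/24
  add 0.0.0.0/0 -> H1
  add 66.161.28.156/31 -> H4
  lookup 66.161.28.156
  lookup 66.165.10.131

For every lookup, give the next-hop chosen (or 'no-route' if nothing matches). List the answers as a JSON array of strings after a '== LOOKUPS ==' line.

Trace:
  + 0.0.0.0/0 (H1) depth=0
  del 0.0.0.0/0 (clear depth 0)
  + 66.160.0.0/12 (H3) depth=12
  Q 66.160.0.72: descend 010000101010 ; hops seen [H3] ; pick H3
  + 51.128.0.0/12 (H0) depth=12
  + 51.138.0.0/16 (H1) depth=16
  Q 66.160.0.3: descend 010000101010 ; hops seen [H3] ; pick H3
  Q 51.129.227.216: descend 001100111000 ; hops seen [H0] ; pick H0
  + 76.131.64.0/18 (H0) depth=18
  Q 76.131.95.200: descend 010011001000001101 ; hops seen [H0] ; pick H0
  + 76.131.103.0/24 (H2) depth=24
  del 51.138.0.0/16 (clear depth 16)
  Q 51.128.0.141: descend 001100111000 ; hops seen [H0] ; pick H0
  + 66.161.16.0/20 (H0) depth=20
  Q 66.160.45.172: descend 010000101010000 ; hops seen [H3] ; pick H3
  + 66.0.0.0/8 (H2) depth=8
  Q 66.161.23.133: descend 01000010101000010001 ; hops seen [H2,H3,H0] ; pick H0
  + 66.161.28.144/28 (H4) depth=28
  + 0.0.0.0/0 (H0) depth=0
  Q 66.161.17.105: descend 01000010101000010001 ; hops seen [H0,H2,H3,H0] ; pick H0
  + 76.131.96.0/20 (H1) depth=20
  + 51.138.43.160/28 (H1) depth=28
  Q 51.138.43.168: descend 0011001110001010001010111010 ; hops seen [H0,H0,H1] ; pick H1
  Q 66.0.1.200: descend 01000010 ; hops seen [H0,H2] ; pick H2
  del 0.0.0.0/0 (clear depth 0)
  Q 66.161.17.90: descend 01000010101000010001 ; hops seen [H2,H3,H0] ; pick H0
  del 76.131.64.0/18 (clear depth 18)
  Q 66.160.0.4: descend 010000101010000 ; hops seen [H2,H3] ; pick H3
  del 51.128.0.0/12 (clear depth 12)
  Q 51.138.43.163: descend 0011001110001010001010111010 ; hops seen [H1] ; pick H1
  Q 194.81.125.211: descend ε ; hops seen [∅] ; pick no-route
  + 66.160.0.0/12 (H3) depth=12
  del 76.131.103.0/24 (clear depth 24)
  + 0.0.0.0/0 (H1) depth=0
  + 66.161.28.156/31 (H4) depth=31
  Q 66.161.28.156: descend 0100001010100001000111001001110 ; hops seen [H1,H2,H3,H0,H4,H4] ; pick H4
  Q 66.165.10.131: descend 0100001010100 ; hops seen [H1,H2,H3] ; pick H3

== LOOKUPS ==
["H3","H3","H0","H0","H0","H3","H0","H0","H1","H2","H0","H3","H1","no-route","H4","H3"]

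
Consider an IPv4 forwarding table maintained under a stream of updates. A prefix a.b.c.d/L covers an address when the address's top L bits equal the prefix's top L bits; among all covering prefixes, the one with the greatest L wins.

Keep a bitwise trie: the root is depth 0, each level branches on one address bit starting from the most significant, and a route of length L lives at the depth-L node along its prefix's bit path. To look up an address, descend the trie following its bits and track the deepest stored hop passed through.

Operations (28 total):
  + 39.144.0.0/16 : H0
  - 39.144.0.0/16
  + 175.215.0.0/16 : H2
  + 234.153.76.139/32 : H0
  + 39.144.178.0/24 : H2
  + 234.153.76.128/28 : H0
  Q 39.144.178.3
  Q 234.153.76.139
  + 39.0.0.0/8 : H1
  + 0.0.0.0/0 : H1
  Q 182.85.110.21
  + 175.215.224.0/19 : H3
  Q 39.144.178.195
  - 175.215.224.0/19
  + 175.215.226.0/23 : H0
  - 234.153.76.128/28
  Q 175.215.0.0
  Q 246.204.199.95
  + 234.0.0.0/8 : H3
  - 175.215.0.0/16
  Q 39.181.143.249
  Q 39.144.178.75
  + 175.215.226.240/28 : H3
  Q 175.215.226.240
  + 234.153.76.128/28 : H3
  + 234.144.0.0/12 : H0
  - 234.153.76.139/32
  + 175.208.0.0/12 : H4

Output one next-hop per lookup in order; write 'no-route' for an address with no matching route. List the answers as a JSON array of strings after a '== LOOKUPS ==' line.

Apply in order:
  + 39.144.0.0/16 (H0) depth=16
  - 39.144.0.0/16 clear@16
  + 175.215.0.0/16 (H2) depth=16
  + 234.153.76.139/32 (H0) depth=32
  + 39.144.178.0/24 (H2) depth=24
  + 234.153.76.128/28 (H0) depth=28
  Q 39.144.178.3: descend 001001111001000010110010 ; hops seen [H2] ; pick H2
  Q 234.153.76.139: descend 11101010100110010100110010001011 ; hops seen [H0,H0] ; pick H0
  + 39.0.0.0/8 (H1) depth=8
  + 0.0.0.0/0 (H1) depth=0
  Q 182.85.110.21: descend 101 ; hops seen [H1] ; pick H1
  + 175.215.224.0/19 (H3) depth=19
  Q 39.144.178.195: descend 001001111001000010110010 ; hops seen [H1,H1,H2] ; pick H2
  - 175.215.224.0/19 clear@19
  + 175.215.226.0/23 (H0) depth=23
  - 234.153.76.128/28 clear@28
  Q 175.215.0.0: descend 1010111111010111 ; hops seen [H1,H2] ; pick H2
  Q 246.204.199.95: descend 111 ; hops seen [H1] ; pick H1
  + 234.0.0.0/8 (H3) depth=8
  - 175.215.0.0/16 clear@16
  Q 39.181.143.249: descend 0010011110 ; hops seen [H1,H1] ; pick H1
  Q 39.144.178.75: descend 001001111001000010110010 ; hops seen [H1,H1,H2] ; pick H2
  + 175.215.226.240/28 (H3) depth=28
  Q 175.215.226.240: descend 1010111111010111111000101111 ; hops seen [H1,H0,H3] ; pick H3
  + 234.153.76.128/28 (H3) depth=28
  + 234.144.0.0/12 (H0) depth=12
  - 234.153.76.139/32 clear@32
  + 175.208.0.0/12 (H4) depth=12

== LOOKUPS ==
["H2","H0","H1","H2","H2","H1","H1","H2","H3"]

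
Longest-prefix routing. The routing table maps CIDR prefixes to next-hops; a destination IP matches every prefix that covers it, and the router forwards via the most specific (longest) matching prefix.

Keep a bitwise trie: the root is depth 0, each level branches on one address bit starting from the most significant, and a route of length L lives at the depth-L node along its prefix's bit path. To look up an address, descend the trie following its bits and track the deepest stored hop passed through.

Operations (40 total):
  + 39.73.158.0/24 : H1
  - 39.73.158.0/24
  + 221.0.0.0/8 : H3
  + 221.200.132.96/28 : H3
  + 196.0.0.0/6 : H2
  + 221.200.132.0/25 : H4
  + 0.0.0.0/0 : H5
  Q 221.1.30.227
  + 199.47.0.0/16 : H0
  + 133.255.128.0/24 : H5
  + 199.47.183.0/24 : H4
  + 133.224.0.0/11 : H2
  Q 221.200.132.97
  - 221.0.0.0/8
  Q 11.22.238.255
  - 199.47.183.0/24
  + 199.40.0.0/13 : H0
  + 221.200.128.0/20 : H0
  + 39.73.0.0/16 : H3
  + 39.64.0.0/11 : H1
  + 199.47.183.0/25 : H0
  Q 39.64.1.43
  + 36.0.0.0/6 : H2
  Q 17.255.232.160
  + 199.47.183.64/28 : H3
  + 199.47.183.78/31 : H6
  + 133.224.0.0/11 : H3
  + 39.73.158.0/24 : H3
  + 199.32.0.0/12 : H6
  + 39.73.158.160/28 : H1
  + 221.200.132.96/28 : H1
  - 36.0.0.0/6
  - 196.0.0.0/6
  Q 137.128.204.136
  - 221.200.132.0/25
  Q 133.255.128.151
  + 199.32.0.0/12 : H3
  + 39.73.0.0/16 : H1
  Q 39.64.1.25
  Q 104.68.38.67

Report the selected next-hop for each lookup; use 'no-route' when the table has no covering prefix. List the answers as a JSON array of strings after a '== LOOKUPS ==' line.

Apply in order:
  + 39.73.158.0/24 (H1) depth=24
  del 39.73.158.0/24 (clear depth 24)
  + 221.0.0.0/8 (H3) depth=8
  + 221.200.132.96/28 (H3) depth=28
  + 196.0.0.0/6 (H2) depth=6
  + 221.200.132.0/25 (H4) depth=25
  + 0.0.0.0/0 (H5) depth=0
  ? 221.1.30.227  path d0:H5→d1:-→d2:-→d3:-→d4:-→d5:-→d6:-→d7:-→d8:H3  best=H3
  + 199.47.0.0/16 (H0) depth=16
  + 133.255.128.0/24 (H5) depth=24
  + 199.47.183.0/24 (H4) depth=24
  + 133.224.0.0/11 (H2) depth=11
  ? 221.200.132.97  path d0:H5→d1:-→d2:-→d3:-→d4:-→d5:-→d6:-→d7:-→d8:H3→d9:-→d10:-→d11:-→d12:-→d13:-→d14:-→d15:-→d16:-→d17:-→d18:-→d19:-→d20:-→d21:-→d22:-→d23:-→d24:-→d25:H4→d26:-→d27:-→d28:H3  best=H3
  del 221.0.0.0/8 (clear depth 8)
  ? 11.22.238.255  path d0:H5→d1:-→d2:-  best=H5
  del 199.47.183.0/24 (clear depth 24)
  + 199.40.0.0/13 (H0) depth=13
  + 221.200.128.0/20 (H0) depth=20
  + 39.73.0.0/16 (H3) depth=16
  + 39.64.0.0/11 (H1) depth=11
  + 199.47.183.0/25 (H0) depth=25
  ? 39.64.1.43  path d0:H5→d1:-→d2:-→d3:-→d4:-→d5:-→d6:-→d7:-→d8:-→d9:-→d10:-→d11:H1→d12:-  best=H1
  + 36.0.0.0/6 (H2) depth=6
  ? 17.255.232.160  path d0:H5→d1:-→d2:-  best=H5
  + 199.47.183.64/28 (H3) depth=28
  + 199.47.183.78/31 (H6) depth=31
  + 133.224.0.0/11 (H3) depth=11
  + 39.73.158.0/24 (H3) depth=24
  + 199.32.0.0/12 (H6) depth=12
  + 39.73.158.160/28 (H1) depth=28
  + 221.200.132.96/28 (H1) depth=28
  del 36.0.0.0/6 (clear depth 6)
  del 196.0.0.0/6 (clear depth 6)
  ? 137.128.204.136  path d0:H5→d1:-→d2:-→d3:-→d4:-  best=H5
  del 221.200.132.0/25 (clear depth 25)
  ? 133.255.128.151  path d0:H5→d1:-→d2:-→d3:-→d4:-→d5:-→d6:-→d7:-→d8:-→d9:-→d10:-→d11:H3→d12:-→d13:-→d14:-→d15:-→d16:-→d17:-→d18:-→d19:-→d20:-→d21:-→d22:-→d23:-→d24:H5  best=H5
  + 199.32.0.0/12 (H3) depth=12
  + 39.73.0.0/16 (H1) depth=16
  ? 39.64.1.25  path d0:H5→d1:-→d2:-→d3:-→d4:-→d5:-→d6:-→d7:-→d8:-→d9:-→d10:-→d11:H1→d12:-  best=H1
  ? 104.68.38.67  path d0:H5→d1:-  best=H5

== LOOKUPS ==
["H3","H3","H5","H1","H5","H5","H5","H1","H5"]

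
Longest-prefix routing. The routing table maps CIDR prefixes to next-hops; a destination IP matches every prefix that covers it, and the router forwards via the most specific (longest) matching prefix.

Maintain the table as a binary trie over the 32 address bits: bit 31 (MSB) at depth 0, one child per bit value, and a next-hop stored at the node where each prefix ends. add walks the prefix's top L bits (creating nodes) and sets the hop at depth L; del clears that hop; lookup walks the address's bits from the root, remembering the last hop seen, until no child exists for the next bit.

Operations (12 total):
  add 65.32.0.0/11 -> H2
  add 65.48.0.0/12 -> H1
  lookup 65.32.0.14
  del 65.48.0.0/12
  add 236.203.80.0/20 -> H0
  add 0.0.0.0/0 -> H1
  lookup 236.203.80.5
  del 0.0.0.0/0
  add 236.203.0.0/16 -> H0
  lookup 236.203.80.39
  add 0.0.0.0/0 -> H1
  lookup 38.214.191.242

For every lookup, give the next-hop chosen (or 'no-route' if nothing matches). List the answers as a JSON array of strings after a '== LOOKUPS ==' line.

Apply in order:
  + 65.32.0.0/11 (H2) depth=11
  + 65.48.0.0/12 (H1) depth=12
  ? 65.32.0.14  path d0:-→d1:-→d2:-→d3:-→d4:-→d5:-→d6:-→d7:-→d8:-→d9:-→d10:-→d11:H2  best=H2
  - 65.48.0.0/12 clear@12
  + 236.203.80.0/20 (H0) depth=20
  + 0.0.0.0/0 (H1) depth=0
  ? 236.203.80.5  path d0:H1→d1:-→d2:-→d3:-→d4:-→d5:-→d6:-→d7:-→d8:-→d9:-→d10:-→d11:-→d12:-→d13:-→d14:-→d15:-→d16:-→d17:-→d18:-→d19:-→d20:H0  best=H0
  - 0.0.0.0/0 clear@0
  + 236.203.0.0/16 (H0) depth=16
  ? 236.203.80.39  path d0:-→d1:-→d2:-→d3:-→d4:-→d5:-→d6:-→d7:-→d8:-→d9:-→d10:-→d11:-→d12:-→d13:-→d14:-→d15:-→d16:H0→d17:-→d18:-→d19:-→d20:H0  best=H0
  + 0.0.0.0/0 (H1) depth=0
  ? 38.214.191.242  path d0:H1→d1:-  best=H1

== LOOKUPS ==
["H2","H0","H0","H1"]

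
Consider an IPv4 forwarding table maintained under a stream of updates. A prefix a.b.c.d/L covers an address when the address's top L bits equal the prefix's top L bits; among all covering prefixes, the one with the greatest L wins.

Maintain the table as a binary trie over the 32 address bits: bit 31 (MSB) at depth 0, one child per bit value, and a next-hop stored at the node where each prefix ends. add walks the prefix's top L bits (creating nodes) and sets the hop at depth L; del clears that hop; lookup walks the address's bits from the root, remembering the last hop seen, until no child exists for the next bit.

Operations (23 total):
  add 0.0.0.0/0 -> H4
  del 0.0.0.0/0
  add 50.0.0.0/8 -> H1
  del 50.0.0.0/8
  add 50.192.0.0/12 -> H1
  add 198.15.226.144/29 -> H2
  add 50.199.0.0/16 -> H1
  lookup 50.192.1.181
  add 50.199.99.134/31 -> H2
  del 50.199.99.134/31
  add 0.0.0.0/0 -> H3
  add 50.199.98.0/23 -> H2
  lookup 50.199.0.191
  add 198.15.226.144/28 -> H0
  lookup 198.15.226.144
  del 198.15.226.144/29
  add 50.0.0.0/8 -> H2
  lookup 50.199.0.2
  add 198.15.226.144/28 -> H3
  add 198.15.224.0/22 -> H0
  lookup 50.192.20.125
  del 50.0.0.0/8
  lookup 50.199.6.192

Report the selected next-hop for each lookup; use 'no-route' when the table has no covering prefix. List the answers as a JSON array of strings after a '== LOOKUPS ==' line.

Trace:
  add 0.0.0.0/0 -> H4 at depth 0
  - 0.0.0.0/0 clear@0
  add 50.0.0.0/8 -> H1 at depth 8
  - 50.0.0.0/8 clear@8
  add 50.192.0.0/12 -> H1 at depth 12
  add 198.15.226.144/29 -> H2 at depth 29
  add 50.199.0.0/16 -> H1 at depth 16
  ? 50.192.1.181  path d0:-→d1:-→d2:-→d3:-→d4:-→d5:-→d6:-→d7:-→d8:-→d9:-→d10:-→d11:-→d12:H1→d13:-  best=H1
  add 50.199.99.134/31 -> H2 at depth 31
  - 50.199.99.134/31 clear@31
  add 0.0.0.0/0 -> H3 at depth 0
  add 50.199.98.0/23 -> H2 at depth 23
  ? 50.199.0.191  path d0:H3→d1:-→d2:-→d3:-→d4:-→d5:-→d6:-→d7:-→d8:-→d9:-→d10:-→d11:-→d12:H1→d13:-→d14:-→d15:-→d16:H1→d17:-  best=H1
  add 198.15.226.144/28 -> H0 at depth 28
  ? 198.15.226.144  path d0:H3→d1:-→d2:-→d3:-→d4:-→d5:-→d6:-→d7:-→d8:-→d9:-→d10:-→d11:-→d12:-→d13:-→d14:-→d15:-→d16:-→d17:-→d18:-→d19:-→d20:-→d21:-→d22:-→d23:-→d24:-→d25:-→d26:-→d27:-→d28:H0→d29:H2  best=H2
  - 198.15.226.144/29 clear@29
  add 50.0.0.0/8 -> H2 at depth 8
  ? 50.199.0.2  path d0:H3→d1:-→d2:-→d3:-→d4:-→d5:-→d6:-→d7:-→d8:H2→d9:-→d10:-→d11:-→d12:H1→d13:-→d14:-→d15:-→d16:H1→d17:-  best=H1
  add 198.15.226.144/28 -> H3 at depth 28
  add 198.15.224.0/22 -> H0 at depth 22
  ? 50.192.20.125  path d0:H3→d1:-→d2:-→d3:-→d4:-→d5:-→d6:-→d7:-→d8:H2→d9:-→d10:-→d11:-→d12:H1→d13:-  best=H1
  - 50.0.0.0/8 clear@8
  ? 50.199.6.192  path d0:H3→d1:-→d2:-→d3:-→d4:-→d5:-→d6:-→d7:-→d8:-→d9:-→d10:-→d11:-→d12:H1→d13:-→d14:-→d15:-→d16:H1→d17:-  best=H1

== LOOKUPS ==
["H1","H1","H2","H1","H1","H1"]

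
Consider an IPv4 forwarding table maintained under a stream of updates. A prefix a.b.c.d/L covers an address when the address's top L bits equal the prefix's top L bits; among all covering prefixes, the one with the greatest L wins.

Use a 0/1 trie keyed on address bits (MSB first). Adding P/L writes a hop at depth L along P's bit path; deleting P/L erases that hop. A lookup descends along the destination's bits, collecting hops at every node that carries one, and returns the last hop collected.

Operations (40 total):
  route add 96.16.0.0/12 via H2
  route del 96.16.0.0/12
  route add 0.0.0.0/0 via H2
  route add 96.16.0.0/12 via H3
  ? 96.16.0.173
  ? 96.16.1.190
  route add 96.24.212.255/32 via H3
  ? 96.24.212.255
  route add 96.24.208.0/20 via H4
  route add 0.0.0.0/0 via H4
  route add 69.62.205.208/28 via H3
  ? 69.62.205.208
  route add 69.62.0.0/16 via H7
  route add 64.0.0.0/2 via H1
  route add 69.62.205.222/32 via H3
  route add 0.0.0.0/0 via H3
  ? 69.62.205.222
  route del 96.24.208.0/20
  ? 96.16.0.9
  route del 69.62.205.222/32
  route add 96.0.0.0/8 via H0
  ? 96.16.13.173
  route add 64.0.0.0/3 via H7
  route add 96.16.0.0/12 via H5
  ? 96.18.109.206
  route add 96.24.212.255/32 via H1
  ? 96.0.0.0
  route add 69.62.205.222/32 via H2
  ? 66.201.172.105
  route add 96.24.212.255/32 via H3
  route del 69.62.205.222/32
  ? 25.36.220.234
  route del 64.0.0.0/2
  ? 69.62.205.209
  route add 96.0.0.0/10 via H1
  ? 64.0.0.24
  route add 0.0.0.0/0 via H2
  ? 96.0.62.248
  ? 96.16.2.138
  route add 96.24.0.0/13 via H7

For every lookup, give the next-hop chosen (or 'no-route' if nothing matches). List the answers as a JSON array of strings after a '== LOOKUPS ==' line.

Apply in order:
  add 96.16.0.0/12 -> H2 at depth 12
  del 96.16.0.0/12 (clear depth 12)
  add 0.0.0.0/0 -> H2 at depth 0
  add 96.16.0.0/12 -> H3 at depth 12
  ? 96.16.0.173  path d0:H2→d1:-→d2:-→d3:-→d4:-→d5:-→d6:-→d7:-→d8:-→d9:-→d10:-→d11:-→d12:H3  best=H3
  ? 96.16.1.190  path d0:H2→d1:-→d2:-→d3:-→d4:-→d5:-→d6:-→d7:-→d8:-→d9:-→d10:-→d11:-→d12:H3  best=H3
  add 96.24.212.255/32 -> H3 at depth 32
  ? 96.24.212.255  path d0:H2→d1:-→d2:-→d3:-→d4:-→d5:-→d6:-→d7:-→d8:-→d9:-→d10:-→d11:-→d12:H3→d13:-→d14:-→d15:-→d16:-→d17:-→d18:-→d19:-→d20:-→d21:-→d22:-→d23:-→d24:-→d25:-→d26:-→d27:-→d28:-→d29:-→d30:-→d31:-→d32:H3  best=H3
  add 96.24.208.0/20 -> H4 at depth 20
  add 0.0.0.0/0 -> H4 at depth 0
  add 69.62.205.208/28 -> H3 at depth 28
  ? 69.62.205.208  path d0:H4→d1:-→d2:-→d3:-→d4:-→d5:-→d6:-→d7:-→d8:-→d9:-→d10:-→d11:-→d12:-→d13:-→d14:-→d15:-→d16:-→d17:-→d18:-→d19:-→d20:-→d21:-→d22:-→d23:-→d24:-→d25:-→d26:-→d27:-→d28:H3  best=H3
  add 69.62.0.0/16 -> H7 at depth 16
  add 64.0.0.0/2 -> H1 at depth 2
  add 69.62.205.222/32 -> H3 at depth 32
  add 0.0.0.0/0 -> H3 at depth 0
  ? 69.62.205.222  path d0:H3→d1:-→d2:H1→d3:-→d4:-→d5:-→d6:-→d7:-→d8:-→d9:-→d10:-→d11:-→d12:-→d13:-→d14:-→d15:-→d16:H7→d17:-→d18:-→d19:-→d20:-→d21:-→d22:-→d23:-→d24:-→d25:-→d26:-→d27:-→d28:H3→d29:-→d30:-→d31:-→d32:H3  best=H3
  del 96.24.208.0/20 (clear depth 20)
  ? 96.16.0.9  path d0:H3→d1:-→d2:H1→d3:-→d4:-→d5:-→d6:-→d7:-→d8:-→d9:-→d10:-→d11:-→d12:H3  best=H3
  del 69.62.205.222/32 (clear depth 32)
  add 96.0.0.0/8 -> H0 at depth 8
  ? 96.16.13.173  path d0:H3→d1:-→d2:H1→d3:-→d4:-→d5:-→d6:-→d7:-→d8:H0→d9:-→d10:-→d11:-→d12:H3  best=H3
  add 64.0.0.0/3 -> H7 at depth 3
  add 96.16.0.0/12 -> H5 at depth 12
  ? 96.18.109.206  path d0:H3→d1:-→d2:H1→d3:-→d4:-→d5:-→d6:-→d7:-→d8:H0→d9:-→d10:-→d11:-→d12:H5  best=H5
  add 96.24.212.255/32 -> H1 at depth 32
  ? 96.0.0.0  path d0:H3→d1:-→d2:H1→d3:-→d4:-→d5:-→d6:-→d7:-→d8:H0→d9:-→d10:-→d11:-  best=H0
  add 69.62.205.222/32 -> H2 at depth 32
  ? 66.201.172.105  path d0:H3→d1:-→d2:H1→d3:H7→d4:-→d5:-  best=H7
  add 96.24.212.255/32 -> H3 at depth 32
  del 69.62.205.222/32 (clear depth 32)
  ? 25.36.220.234  path d0:H3→d1:-  best=H3
  del 64.0.0.0/2 (clear depth 2)
  ? 69.62.205.209  path d0:H3→d1:-→d2:-→d3:H7→d4:-→d5:-→d6:-→d7:-→d8:-→d9:-→d10:-→d11:-→d12:-→d13:-→d14:-→d15:-→d16:H7→d17:-→d18:-→d19:-→d20:-→d21:-→d22:-→d23:-→d24:-→d25:-→d26:-→d27:-→d28:H3  best=H3
  add 96.0.0.0/10 -> H1 at depth 10
  ? 64.0.0.24  path d0:H3→d1:-→d2:-→d3:H7→d4:-→d5:-  best=H7
  add 0.0.0.0/0 -> H2 at depth 0
  ? 96.0.62.248  path d0:H2→d1:-→d2:-→d3:-→d4:-→d5:-→d6:-→d7:-→d8:H0→d9:-→d10:H1→d11:-  best=H1
  ? 96.16.2.138  path d0:H2→d1:-→d2:-→d3:-→d4:-→d5:-→d6:-→d7:-→d8:H0→d9:-→d10:H1→d11:-→d12:H5  best=H5
  add 96.24.0.0/13 -> H7 at depth 13

== LOOKUPS ==
["H3","H3","H3","H3","H3","H3","H3","H5","H0","H7","H3","H3","H7","H1","H5"]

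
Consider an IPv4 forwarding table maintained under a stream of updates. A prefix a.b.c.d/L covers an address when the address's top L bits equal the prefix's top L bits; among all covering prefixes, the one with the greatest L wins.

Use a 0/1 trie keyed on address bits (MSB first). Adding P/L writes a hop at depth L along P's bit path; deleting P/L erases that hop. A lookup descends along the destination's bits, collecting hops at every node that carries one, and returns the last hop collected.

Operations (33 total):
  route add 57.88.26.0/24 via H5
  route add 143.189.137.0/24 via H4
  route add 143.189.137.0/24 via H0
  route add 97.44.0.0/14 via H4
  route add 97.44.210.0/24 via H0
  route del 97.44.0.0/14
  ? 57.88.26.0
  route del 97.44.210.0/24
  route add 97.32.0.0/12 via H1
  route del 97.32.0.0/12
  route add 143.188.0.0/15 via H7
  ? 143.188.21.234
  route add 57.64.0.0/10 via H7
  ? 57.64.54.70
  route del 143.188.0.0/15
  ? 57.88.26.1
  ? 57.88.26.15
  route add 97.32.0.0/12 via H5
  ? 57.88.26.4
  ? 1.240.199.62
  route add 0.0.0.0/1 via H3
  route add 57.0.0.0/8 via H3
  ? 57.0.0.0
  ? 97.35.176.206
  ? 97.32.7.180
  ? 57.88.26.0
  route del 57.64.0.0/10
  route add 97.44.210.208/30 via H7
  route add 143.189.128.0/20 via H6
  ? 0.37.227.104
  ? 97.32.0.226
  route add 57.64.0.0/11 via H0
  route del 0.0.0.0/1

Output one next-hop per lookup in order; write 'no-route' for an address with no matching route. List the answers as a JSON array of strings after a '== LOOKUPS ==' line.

Trace:
  + 57.88.26.0/24 (H5) depth=24
  + 143.189.137.0/24 (H4) depth=24
  + 143.189.137.0/24 (H0) depth=24
  + 97.44.0.0/14 (H4) depth=14
  + 97.44.210.0/24 (H0) depth=24
  del 97.44.0.0/14 (clear depth 14)
  Q 57.88.26.0: descend 001110010101100000011010 ; hops seen [H5] ; pick H5
  del 97.44.210.0/24 (clear depth 24)
  + 97.32.0.0/12 (H1) depth=12
  del 97.32.0.0/12 (clear depth 12)
  + 143.188.0.0/15 (H7) depth=15
  Q 143.188.21.234: descend 100011111011110 ; hops seen [H7] ; pick H7
  + 57.64.0.0/10 (H7) depth=10
  Q 57.64.54.70: descend 00111001010 ; hops seen [H7] ; pick H7
  del 143.188.0.0/15 (clear depth 15)
  Q 57.88.26.1: descend 001110010101100000011010 ; hops seen [H7,H5] ; pick H5
  Q 57.88.26.15: descend 001110010101100000011010 ; hops seen [H7,H5] ; pick H5
  + 97.32.0.0/12 (H5) depth=12
  Q 57.88.26.4: descend 001110010101100000011010 ; hops seen [H7,H5] ; pick H5
  Q 1.240.199.62: descend 00 ; hops seen [∅] ; pick no-route
  + 0.0.0.0/1 (H3) depth=1
  + 57.0.0.0/8 (H3) depth=8
  Q 57.0.0.0: descend 001110010 ; hops seen [H3,H3] ; pick H3
  Q 97.35.176.206: descend 011000010010 ; hops seen [H3,H5] ; pick H5
  Q 97.32.7.180: descend 011000010010 ; hops seen [H3,H5] ; pick H5
  Q 57.88.26.0: descend 001110010101100000011010 ; hops seen [H3,H3,H7,H5] ; pick H5
  del 57.64.0.0/10 (clear depth 10)
  + 97.44.210.208/30 (H7) depth=30
  + 143.189.128.0/20 (H6) depth=20
  Q 0.37.227.104: descend 00 ; hops seen [H3] ; pick H3
  Q 97.32.0.226: descend 011000010010 ; hops seen [H3,H5] ; pick H5
  + 57.64.0.0/11 (H0) depth=11
  del 0.0.0.0/1 (clear depth 1)

== LOOKUPS ==
["H5","H7","H7","H5","H5","H5","no-route","H3","H5","H5","H5","H3","H5"]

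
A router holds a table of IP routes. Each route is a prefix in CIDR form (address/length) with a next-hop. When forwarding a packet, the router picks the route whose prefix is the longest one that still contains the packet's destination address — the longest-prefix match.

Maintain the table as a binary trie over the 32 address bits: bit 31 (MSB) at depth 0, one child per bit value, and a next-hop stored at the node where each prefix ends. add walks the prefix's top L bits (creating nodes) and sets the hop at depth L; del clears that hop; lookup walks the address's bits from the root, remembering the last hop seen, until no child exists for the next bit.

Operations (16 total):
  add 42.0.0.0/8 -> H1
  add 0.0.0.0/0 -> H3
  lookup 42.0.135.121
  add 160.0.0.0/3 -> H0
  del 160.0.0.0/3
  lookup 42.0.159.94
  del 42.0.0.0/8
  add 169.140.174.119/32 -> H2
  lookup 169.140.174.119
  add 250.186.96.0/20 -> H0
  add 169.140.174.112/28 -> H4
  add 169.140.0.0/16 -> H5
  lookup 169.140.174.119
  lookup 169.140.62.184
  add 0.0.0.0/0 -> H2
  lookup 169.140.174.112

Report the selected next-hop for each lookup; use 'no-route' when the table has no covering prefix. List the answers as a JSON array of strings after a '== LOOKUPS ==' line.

Trace:
  add 42.0.0.0/8 -> H1 at depth 8
  add 0.0.0.0/0 -> H3 at depth 0
  Q 42.0.135.121: descend 00101010 ; hops seen [H3,H1] ; pick H1
  add 160.0.0.0/3 -> H0 at depth 3
  - 160.0.0.0/3 clear@3
  Q 42.0.159.94: descend 00101010 ; hops seen [H3,H1] ; pick H1
  - 42.0.0.0/8 clear@8
  add 169.140.174.119/32 -> H2 at depth 32
  Q 169.140.174.119: descend 10101001100011001010111001110111 ; hops seen [H3,H2] ; pick H2
  add 250.186.96.0/20 -> H0 at depth 20
  add 169.140.174.112/28 -> H4 at depth 28
  add 169.140.0.0/16 -> H5 at depth 16
  Q 169.140.174.119: descend 10101001100011001010111001110111 ; hops seen [H3,H5,H4,H2] ; pick H2
  Q 169.140.62.184: descend 1010100110001100 ; hops seen [H3,H5] ; pick H5
  add 0.0.0.0/0 -> H2 at depth 0
  Q 169.140.174.112: descend 10101001100011001010111001110 ; hops seen [H2,H5,H4] ; pick H4

== LOOKUPS ==
["H1","H1","H2","H2","H5","H4"]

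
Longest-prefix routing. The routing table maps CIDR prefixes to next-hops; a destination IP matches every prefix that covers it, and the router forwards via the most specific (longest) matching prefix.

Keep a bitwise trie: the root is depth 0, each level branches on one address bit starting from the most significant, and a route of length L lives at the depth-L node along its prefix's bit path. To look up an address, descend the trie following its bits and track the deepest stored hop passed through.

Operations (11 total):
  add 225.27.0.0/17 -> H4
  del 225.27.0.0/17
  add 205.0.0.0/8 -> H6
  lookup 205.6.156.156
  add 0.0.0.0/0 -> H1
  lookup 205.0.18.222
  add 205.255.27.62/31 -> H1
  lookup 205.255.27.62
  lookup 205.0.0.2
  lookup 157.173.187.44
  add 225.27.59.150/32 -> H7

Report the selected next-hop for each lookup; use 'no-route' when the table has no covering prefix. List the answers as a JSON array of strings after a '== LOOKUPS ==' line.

Process each operation:
  add 225.27.0.0/17 -> H4 at depth 17
  del 225.27.0.0/17 (clear depth 17)
  add 205.0.0.0/8 -> H6 at depth 8
  Q 205.6.156.156: descend 11001101 ; hops seen [H6] ; pick H6
  add 0.0.0.0/0 -> H1 at depth 0
  Q 205.0.18.222: descend 11001101 ; hops seen [H1,H6] ; pick H6
  add 205.255.27.62/31 -> H1 at depth 31
  Q 205.255.27.62: descend 1100110111111111000110110011111 ; hops seen [H1,H6,H1] ; pick H1
  Q 205.0.0.2: descend 11001101 ; hops seen [H1,H6] ; pick H6
  Q 157.173.187.44: descend 1 ; hops seen [H1] ; pick H1
  add 225.27.59.150/32 -> H7 at depth 32

== LOOKUPS ==
["H6","H6","H1","H6","H1"]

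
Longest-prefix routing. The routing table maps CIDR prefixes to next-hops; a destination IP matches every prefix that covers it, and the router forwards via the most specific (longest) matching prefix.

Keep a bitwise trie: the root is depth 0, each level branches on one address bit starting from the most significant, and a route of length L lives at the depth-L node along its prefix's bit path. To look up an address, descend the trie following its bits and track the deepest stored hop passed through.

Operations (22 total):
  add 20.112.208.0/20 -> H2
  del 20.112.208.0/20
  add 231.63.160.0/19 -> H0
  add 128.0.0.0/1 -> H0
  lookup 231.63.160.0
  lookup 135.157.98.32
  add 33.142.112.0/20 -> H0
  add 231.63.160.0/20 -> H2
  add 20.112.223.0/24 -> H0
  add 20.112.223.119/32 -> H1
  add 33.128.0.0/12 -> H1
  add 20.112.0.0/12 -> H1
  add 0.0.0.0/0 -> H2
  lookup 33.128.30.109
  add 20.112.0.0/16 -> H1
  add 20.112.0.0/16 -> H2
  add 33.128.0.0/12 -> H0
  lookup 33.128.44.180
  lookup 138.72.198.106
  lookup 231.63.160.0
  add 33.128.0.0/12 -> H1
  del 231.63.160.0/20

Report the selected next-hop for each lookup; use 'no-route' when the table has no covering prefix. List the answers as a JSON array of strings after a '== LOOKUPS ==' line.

Process each operation:
  add 20.112.208.0/20 -> H2 at depth 20
  del 20.112.208.0/20 (clear depth 20)
  add 231.63.160.0/19 -> H0 at depth 19
  add 128.0.0.0/1 -> H0 at depth 1
  Q 231.63.160.0: descend 1110011100111111101 ; hops seen [H0,H0] ; pick H0
  Q 135.157.98.32: descend 1 ; hops seen [H0] ; pick H0
  add 33.142.112.0/20 -> H0 at depth 20
  add 231.63.160.0/20 -> H2 at depth 20
  add 20.112.223.0/24 -> H0 at depth 24
  add 20.112.223.119/32 -> H1 at depth 32
  add 33.128.0.0/12 -> H1 at depth 12
  add 20.112.0.0/12 -> H1 at depth 12
  add 0.0.0.0/0 -> H2 at depth 0
  Q 33.128.30.109: descend 001000011000 ; hops seen [H2,H1] ; pick H1
  add 20.112.0.0/16 -> H1 at depth 16
  add 20.112.0.0/16 -> H2 at depth 16
  add 33.128.0.0/12 -> H0 at depth 12
  Q 33.128.44.180: descend 001000011000 ; hops seen [H2,H0] ; pick H0
  Q 138.72.198.106: descend 1 ; hops seen [H2,H0] ; pick H0
  Q 231.63.160.0: descend 11100111001111111010 ; hops seen [H2,H0,H0,H2] ; pick H2
  add 33.128.0.0/12 -> H1 at depth 12
  del 231.63.160.0/20 (clear depth 20)

== LOOKUPS ==
["H0","H0","H1","H0","H0","H2"]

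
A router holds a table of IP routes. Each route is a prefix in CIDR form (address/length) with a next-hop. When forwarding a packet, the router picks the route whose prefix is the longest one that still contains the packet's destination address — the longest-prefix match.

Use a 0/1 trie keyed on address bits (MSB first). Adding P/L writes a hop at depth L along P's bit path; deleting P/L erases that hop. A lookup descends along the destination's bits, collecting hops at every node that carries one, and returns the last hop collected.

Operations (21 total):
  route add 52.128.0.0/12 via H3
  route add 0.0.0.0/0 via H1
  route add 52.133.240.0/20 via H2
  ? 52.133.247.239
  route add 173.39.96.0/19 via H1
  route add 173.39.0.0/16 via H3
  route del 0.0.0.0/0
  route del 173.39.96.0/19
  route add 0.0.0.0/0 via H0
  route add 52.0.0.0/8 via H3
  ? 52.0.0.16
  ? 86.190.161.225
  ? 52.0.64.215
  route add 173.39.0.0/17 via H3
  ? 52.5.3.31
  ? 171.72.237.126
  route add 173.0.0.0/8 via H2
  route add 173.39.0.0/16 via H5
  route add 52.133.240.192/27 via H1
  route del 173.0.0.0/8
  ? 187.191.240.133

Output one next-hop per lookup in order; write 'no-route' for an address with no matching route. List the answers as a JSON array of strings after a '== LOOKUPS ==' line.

Trace:
  + 52.128.0.0/12 (H3) depth=12
  + 0.0.0.0/0 (H1) depth=0
  + 52.133.240.0/20 (H2) depth=20
  Q 52.133.247.239: descend 00110100100001011111 ; hops seen [H1,H3,H2] ; pick H2
  + 173.39.96.0/19 (H1) depth=19
  + 173.39.0.0/16 (H3) depth=16
  del 0.0.0.0/0 (clear depth 0)
  del 173.39.96.0/19 (clear depth 19)
  + 0.0.0.0/0 (H0) depth=0
  + 52.0.0.0/8 (H3) depth=8
  Q 52.0.0.16: descend 00110100 ; hops seen [H0,H3] ; pick H3
  Q 86.190.161.225: descend 0 ; hops seen [H0] ; pick H0
  Q 52.0.64.215: descend 00110100 ; hops seen [H0,H3] ; pick H3
  + 173.39.0.0/17 (H3) depth=17
  Q 52.5.3.31: descend 00110100 ; hops seen [H0,H3] ; pick H3
  Q 171.72.237.126: descend 10101 ; hops seen [H0] ; pick H0
  + 173.0.0.0/8 (H2) depth=8
  + 173.39.0.0/16 (H5) depth=16
  + 52.133.240.192/27 (H1) depth=27
  del 173.0.0.0/8 (clear depth 8)
  Q 187.191.240.133: descend 101 ; hops seen [H0] ; pick H0

== LOOKUPS ==
["H2","H3","H0","H3","H3","H0","H0"]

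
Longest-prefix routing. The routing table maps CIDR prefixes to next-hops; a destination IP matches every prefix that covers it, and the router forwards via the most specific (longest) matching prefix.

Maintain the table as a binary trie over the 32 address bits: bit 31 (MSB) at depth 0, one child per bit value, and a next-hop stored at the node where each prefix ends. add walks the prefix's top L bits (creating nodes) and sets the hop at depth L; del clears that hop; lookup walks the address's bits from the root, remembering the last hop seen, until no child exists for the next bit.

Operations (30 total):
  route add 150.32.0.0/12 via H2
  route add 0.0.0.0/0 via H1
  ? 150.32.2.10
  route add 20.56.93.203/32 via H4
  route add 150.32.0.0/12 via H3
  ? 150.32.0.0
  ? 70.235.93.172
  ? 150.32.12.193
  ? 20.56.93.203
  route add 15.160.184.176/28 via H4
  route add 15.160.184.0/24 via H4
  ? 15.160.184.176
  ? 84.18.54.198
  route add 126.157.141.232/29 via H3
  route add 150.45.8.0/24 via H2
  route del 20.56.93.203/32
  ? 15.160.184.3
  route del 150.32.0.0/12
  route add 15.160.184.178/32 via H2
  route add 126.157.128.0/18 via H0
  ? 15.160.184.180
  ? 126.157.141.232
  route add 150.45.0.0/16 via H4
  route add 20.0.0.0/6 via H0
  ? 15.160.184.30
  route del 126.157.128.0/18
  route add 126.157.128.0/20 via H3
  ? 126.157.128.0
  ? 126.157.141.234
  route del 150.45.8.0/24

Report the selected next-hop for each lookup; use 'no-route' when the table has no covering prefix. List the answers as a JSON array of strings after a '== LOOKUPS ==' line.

Trace:
  + 150.32.0.0/12 (H2) depth=12
  + 0.0.0.0/0 (H1) depth=0
  ? 150.32.2.10  path d0:H1→d1:-→d2:-→d3:-→d4:-→d5:-→d6:-→d7:-→d8:-→d9:-→d10:-→d11:-→d12:H2  best=H2
  + 20.56.93.203/32 (H4) depth=32
  + 150.32.0.0/12 (H3) depth=12
  ? 150.32.0.0  path d0:H1→d1:-→d2:-→d3:-→d4:-→d5:-→d6:-→d7:-→d8:-→d9:-→d10:-→d11:-→d12:H3  best=H3
  ? 70.235.93.172  path d0:H1→d1:-  best=H1
  ? 150.32.12.193  path d0:H1→d1:-→d2:-→d3:-→d4:-→d5:-→d6:-→d7:-→d8:-→d9:-→d10:-→d11:-→d12:H3  best=H3
  ? 20.56.93.203  path d0:H1→d1:-→d2:-→d3:-→d4:-→d5:-→d6:-→d7:-→d8:-→d9:-→d10:-→d11:-→d12:-→d13:-→d14:-→d15:-→d16:-→d17:-→d18:-→d19:-→d20:-→d21:-→d22:-→d23:-→d24:-→d25:-→d26:-→d27:-→d28:-→d29:-→d30:-→d31:-→d32:H4  best=H4
  + 15.160.184.176/28 (H4) depth=28
  + 15.160.184.0/24 (H4) depth=24
  ? 15.160.184.176  path d0:H1→d1:-→d2:-→d3:-→d4:-→d5:-→d6:-→d7:-→d8:-→d9:-→d10:-→d11:-→d12:-→d13:-→d14:-→d15:-→d16:-→d17:-→d18:-→d19:-→d20:-→d21:-→d22:-→d23:-→d24:H4→d25:-→d26:-→d27:-→d28:H4  best=H4
  ? 84.18.54.198  path d0:H1→d1:-  best=H1
  + 126.157.141.232/29 (H3) depth=29
  + 150.45.8.0/24 (H2) depth=24
  - 20.56.93.203/32 clear@32
  ? 15.160.184.3  path d0:H1→d1:-→d2:-→d3:-→d4:-→d5:-→d6:-→d7:-→d8:-→d9:-→d10:-→d11:-→d12:-→d13:-→d14:-→d15:-→d16:-→d17:-→d18:-→d19:-→d20:-→d21:-→d22:-→d23:-→d24:H4  best=H4
  - 150.32.0.0/12 clear@12
  + 15.160.184.178/32 (H2) depth=32
  + 126.157.128.0/18 (H0) depth=18
  ? 15.160.184.180  path d0:H1→d1:-→d2:-→d3:-→d4:-→d5:-→d6:-→d7:-→d8:-→d9:-→d10:-→d11:-→d12:-→d13:-→d14:-→d15:-→d16:-→d17:-→d18:-→d19:-→d20:-→d21:-→d22:-→d23:-→d24:H4→d25:-→d26:-→d27:-→d28:H4→d29:-  best=H4
  ? 126.157.141.232  path d0:H1→d1:-→d2:-→d3:-→d4:-→d5:-→d6:-→d7:-→d8:-→d9:-→d10:-→d11:-→d12:-→d13:-→d14:-→d15:-→d16:-→d17:-→d18:H0→d19:-→d20:-→d21:-→d22:-→d23:-→d24:-→d25:-→d26:-→d27:-→d28:-→d29:H3  best=H3
  + 150.45.0.0/16 (H4) depth=16
  + 20.0.0.0/6 (H0) depth=6
  ? 15.160.184.30  path d0:H1→d1:-→d2:-→d3:-→d4:-→d5:-→d6:-→d7:-→d8:-→d9:-→d10:-→d11:-→d12:-→d13:-→d14:-→d15:-→d16:-→d17:-→d18:-→d19:-→d20:-→d21:-→d22:-→d23:-→d24:H4  best=H4
  - 126.157.128.0/18 clear@18
  + 126.157.128.0/20 (H3) depth=20
  ? 126.157.128.0  path d0:H1→d1:-→d2:-→d3:-→d4:-→d5:-→d6:-→d7:-→d8:-→d9:-→d10:-→d11:-→d12:-→d13:-→d14:-→d15:-→d16:-→d17:-→d18:-→d19:-→d20:H3  best=H3
  ? 126.157.141.234  path d0:H1→d1:-→d2:-→d3:-→d4:-→d5:-→d6:-→d7:-→d8:-→d9:-→d10:-→d11:-→d12:-→d13:-→d14:-→d15:-→d16:-→d17:-→d18:-→d19:-→d20:H3→d21:-→d22:-→d23:-→d24:-→d25:-→d26:-→d27:-→d28:-→d29:H3  best=H3
  - 150.45.8.0/24 clear@24

== LOOKUPS ==
["H2","H3","H1","H3","H4","H4","H1","H4","H4","H3","H4","H3","H3"]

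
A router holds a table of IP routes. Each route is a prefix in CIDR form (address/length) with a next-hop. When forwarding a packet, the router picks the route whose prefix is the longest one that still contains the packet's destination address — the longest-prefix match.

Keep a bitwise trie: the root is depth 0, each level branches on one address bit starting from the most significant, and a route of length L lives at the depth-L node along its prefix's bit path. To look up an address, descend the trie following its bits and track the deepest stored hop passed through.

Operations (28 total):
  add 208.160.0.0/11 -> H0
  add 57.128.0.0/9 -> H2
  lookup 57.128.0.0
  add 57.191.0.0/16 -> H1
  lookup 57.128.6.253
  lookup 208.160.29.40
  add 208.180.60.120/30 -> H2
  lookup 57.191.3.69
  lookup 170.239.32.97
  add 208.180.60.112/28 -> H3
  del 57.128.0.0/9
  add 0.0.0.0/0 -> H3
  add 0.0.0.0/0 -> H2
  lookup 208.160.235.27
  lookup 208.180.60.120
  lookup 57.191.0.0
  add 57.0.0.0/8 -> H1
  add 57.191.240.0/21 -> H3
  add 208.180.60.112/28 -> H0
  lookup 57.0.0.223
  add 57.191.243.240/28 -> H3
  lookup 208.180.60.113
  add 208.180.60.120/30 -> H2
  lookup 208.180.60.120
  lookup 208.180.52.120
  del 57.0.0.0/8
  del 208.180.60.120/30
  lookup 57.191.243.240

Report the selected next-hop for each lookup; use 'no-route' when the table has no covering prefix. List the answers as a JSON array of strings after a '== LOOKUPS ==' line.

Process each operation:
  + 208.160.0.0/11 (H0) depth=11
  + 57.128.0.0/9 (H2) depth=9
  Q 57.128.0.0: descend 001110011 ; hops seen [H2] ; pick H2
  + 57.191.0.0/16 (H1) depth=16
  Q 57.128.6.253: descend 0011100110 ; hops seen [H2] ; pick H2
  Q 208.160.29.40: descend 11010000101 ; hops seen [H0] ; pick H0
  + 208.180.60.120/30 (H2) depth=30
  Q 57.191.3.69: descend 0011100110111111 ; hops seen [H2,H1] ; pick H1
  Q 170.239.32.97: descend 1 ; hops seen [∅] ; pick no-route
  + 208.180.60.112/28 (H3) depth=28
  - 57.128.0.0/9 clear@9
  + 0.0.0.0/0 (H3) depth=0
  + 0.0.0.0/0 (H2) depth=0
  Q 208.160.235.27: descend 11010000101 ; hops seen [H2,H0] ; pick H0
  Q 208.180.60.120: descend 110100001011010000111100011110 ; hops seen [H2,H0,H3,H2] ; pick H2
  Q 57.191.0.0: descend 0011100110111111 ; hops seen [H2,H1] ; pick H1
  + 57.0.0.0/8 (H1) depth=8
  + 57.191.240.0/21 (H3) depth=21
  + 208.180.60.112/28 (H0) depth=28
  Q 57.0.0.223: descend 00111001 ; hops seen [H2,H1] ; pick H1
  + 57.191.243.240/28 (H3) depth=28
  Q 208.180.60.113: descend 1101000010110100001111000111 ; hops seen [H2,H0,H0] ; pick H0
  + 208.180.60.120/30 (H2) depth=30
  Q 208.180.60.120: descend 110100001011010000111100011110 ; hops seen [H2,H0,H0,H2] ; pick H2
  Q 208.180.52.120: descend 11010000101101000011 ; hops seen [H2,H0] ; pick H0
  - 57.0.0.0/8 clear@8
  - 208.180.60.120/30 clear@30
  Q 57.191.243.240: descend 0011100110111111111100111111 ; hops seen [H2,H1,H3,H3] ; pick H3

== LOOKUPS ==
["H2","H2","H0","H1","no-route","H0","H2","H1","H1","H0","H2","H0","H3"]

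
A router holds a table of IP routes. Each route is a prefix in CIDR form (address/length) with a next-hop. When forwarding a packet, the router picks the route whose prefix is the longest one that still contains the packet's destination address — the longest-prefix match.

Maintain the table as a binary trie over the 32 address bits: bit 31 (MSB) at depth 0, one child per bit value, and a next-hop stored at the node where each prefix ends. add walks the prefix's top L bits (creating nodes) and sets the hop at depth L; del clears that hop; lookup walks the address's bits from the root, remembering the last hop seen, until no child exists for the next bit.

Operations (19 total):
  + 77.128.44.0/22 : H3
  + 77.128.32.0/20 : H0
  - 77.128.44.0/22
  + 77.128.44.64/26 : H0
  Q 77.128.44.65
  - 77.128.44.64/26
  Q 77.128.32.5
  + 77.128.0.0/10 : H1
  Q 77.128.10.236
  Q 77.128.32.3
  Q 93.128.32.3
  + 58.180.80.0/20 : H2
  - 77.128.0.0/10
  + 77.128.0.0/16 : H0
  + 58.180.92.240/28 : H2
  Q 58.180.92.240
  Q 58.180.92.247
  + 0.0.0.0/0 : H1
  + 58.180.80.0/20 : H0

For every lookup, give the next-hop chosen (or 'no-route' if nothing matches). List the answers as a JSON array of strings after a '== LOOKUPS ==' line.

Process each operation:
  + 77.128.44.0/22 (H3) depth=22
  + 77.128.32.0/20 (H0) depth=20
  - 77.128.44.0/22 clear@22
  + 77.128.44.64/26 (H0) depth=26
  lookup 77.128.44.65: bits 01001101100000000010110001 walk d0:-→d1:-→d2:-→d3:-→d4:-→d5:-→d6:-→d7:-→d8:-→d9:-→d10:-→d11:-→d12:-→d13:-→d14:-→d15:-→d16:-→d17:-→d18:-→d19:-→d20:H0→d21:-→d22:-→d23:-→d24:-→d25:-→d26:H0 -> H0
  - 77.128.44.64/26 clear@26
  lookup 77.128.32.5: bits 01001101100000000010 walk d0:-→d1:-→d2:-→d3:-→d4:-→d5:-→d6:-→d7:-→d8:-→d9:-→d10:-→d11:-→d12:-→d13:-→d14:-→d15:-→d16:-→d17:-→d18:-→d19:-→d20:H0 -> H0
  + 77.128.0.0/10 (H1) depth=10
  lookup 77.128.10.236: bits 010011011000000000 walk d0:-→d1:-→d2:-→d3:-→d4:-→d5:-→d6:-→d7:-→d8:-→d9:-→d10:H1→d11:-→d12:-→d13:-→d14:-→d15:-→d16:-→d17:-→d18:- -> H1
  lookup 77.128.32.3: bits 01001101100000000010 walk d0:-→d1:-→d2:-→d3:-→d4:-→d5:-→d6:-→d7:-→d8:-→d9:-→d10:H1→d11:-→d12:-→d13:-→d14:-→d15:-→d16:-→d17:-→d18:-→d19:-→d20:H0 -> H0
  lookup 93.128.32.3: bits 010 walk d0:-→d1:-→d2:-→d3:- -> no-route
  + 58.180.80.0/20 (H2) depth=20
  - 77.128.0.0/10 clear@10
  + 77.128.0.0/16 (H0) depth=16
  + 58.180.92.240/28 (H2) depth=28
  lookup 58.180.92.240: bits 0011101010110100010111001111 walk d0:-→d1:-→d2:-→d3:-→d4:-→d5:-→d6:-→d7:-→d8:-→d9:-→d10:-→d11:-→d12:-→d13:-→d14:-→d15:-→d16:-→d17:-→d18:-→d19:-→d20:H2→d21:-→d22:-→d23:-→d24:-→d25:-→d26:-→d27:-→d28:H2 -> H2
  lookup 58.180.92.247: bits 0011101010110100010111001111 walk d0:-→d1:-→d2:-→d3:-→d4:-→d5:-→d6:-→d7:-→d8:-→d9:-→d10:-→d11:-→d12:-→d13:-→d14:-→d15:-→d16:-→d17:-→d18:-→d19:-→d20:H2→d21:-→d22:-→d23:-→d24:-→d25:-→d26:-→d27:-→d28:H2 -> H2
  + 0.0.0.0/0 (H1) depth=0
  + 58.180.80.0/20 (H0) depth=20

== LOOKUPS ==
["H0","H0","H1","H0","no-route","H2","H2"]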